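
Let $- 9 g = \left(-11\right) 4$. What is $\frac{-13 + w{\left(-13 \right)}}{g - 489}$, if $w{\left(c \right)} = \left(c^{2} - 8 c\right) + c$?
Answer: $- \frac{2223}{4357} \approx -0.51021$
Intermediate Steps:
$w{\left(c \right)} = c^{2} - 7 c$
$g = \frac{44}{9}$ ($g = - \frac{\left(-11\right) 4}{9} = \left(- \frac{1}{9}\right) \left(-44\right) = \frac{44}{9} \approx 4.8889$)
$\frac{-13 + w{\left(-13 \right)}}{g - 489} = \frac{-13 - 13 \left(-7 - 13\right)}{\frac{44}{9} - 489} = \frac{-13 - -260}{- \frac{4357}{9}} = \left(-13 + 260\right) \left(- \frac{9}{4357}\right) = 247 \left(- \frac{9}{4357}\right) = - \frac{2223}{4357}$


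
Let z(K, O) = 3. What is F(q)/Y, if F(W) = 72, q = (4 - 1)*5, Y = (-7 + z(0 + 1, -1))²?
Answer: 9/2 ≈ 4.5000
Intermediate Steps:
Y = 16 (Y = (-7 + 3)² = (-4)² = 16)
q = 15 (q = 3*5 = 15)
F(q)/Y = 72/16 = 72*(1/16) = 9/2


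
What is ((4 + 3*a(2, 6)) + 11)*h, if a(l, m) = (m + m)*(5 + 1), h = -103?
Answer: -23793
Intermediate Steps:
a(l, m) = 12*m (a(l, m) = (2*m)*6 = 12*m)
((4 + 3*a(2, 6)) + 11)*h = ((4 + 3*(12*6)) + 11)*(-103) = ((4 + 3*72) + 11)*(-103) = ((4 + 216) + 11)*(-103) = (220 + 11)*(-103) = 231*(-103) = -23793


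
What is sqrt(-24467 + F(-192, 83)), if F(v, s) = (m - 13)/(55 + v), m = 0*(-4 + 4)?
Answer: I*sqrt(459219342)/137 ≈ 156.42*I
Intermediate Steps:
m = 0 (m = 0*0 = 0)
F(v, s) = -13/(55 + v) (F(v, s) = (0 - 13)/(55 + v) = -13/(55 + v))
sqrt(-24467 + F(-192, 83)) = sqrt(-24467 - 13/(55 - 192)) = sqrt(-24467 - 13/(-137)) = sqrt(-24467 - 13*(-1/137)) = sqrt(-24467 + 13/137) = sqrt(-3351966/137) = I*sqrt(459219342)/137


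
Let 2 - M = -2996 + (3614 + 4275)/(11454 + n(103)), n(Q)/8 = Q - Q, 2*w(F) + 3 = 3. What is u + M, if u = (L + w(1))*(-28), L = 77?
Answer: 418973/498 ≈ 841.31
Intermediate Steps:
w(F) = 0 (w(F) = -3/2 + (½)*3 = -3/2 + 3/2 = 0)
n(Q) = 0 (n(Q) = 8*(Q - Q) = 8*0 = 0)
M = 1492661/498 (M = 2 - (-2996 + (3614 + 4275)/(11454 + 0)) = 2 - (-2996 + 7889/11454) = 2 - (-2996 + 7889*(1/11454)) = 2 - (-2996 + 343/498) = 2 - 1*(-1491665/498) = 2 + 1491665/498 = 1492661/498 ≈ 2997.3)
u = -2156 (u = (77 + 0)*(-28) = 77*(-28) = -2156)
u + M = -2156 + 1492661/498 = 418973/498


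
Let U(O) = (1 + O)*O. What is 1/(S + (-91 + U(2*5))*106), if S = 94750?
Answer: 1/96764 ≈ 1.0334e-5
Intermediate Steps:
U(O) = O*(1 + O)
1/(S + (-91 + U(2*5))*106) = 1/(94750 + (-91 + (2*5)*(1 + 2*5))*106) = 1/(94750 + (-91 + 10*(1 + 10))*106) = 1/(94750 + (-91 + 10*11)*106) = 1/(94750 + (-91 + 110)*106) = 1/(94750 + 19*106) = 1/(94750 + 2014) = 1/96764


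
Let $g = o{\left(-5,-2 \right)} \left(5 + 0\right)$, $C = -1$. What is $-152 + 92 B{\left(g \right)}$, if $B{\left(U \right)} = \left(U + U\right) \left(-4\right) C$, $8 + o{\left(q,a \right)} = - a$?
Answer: $-22232$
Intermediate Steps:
$o{\left(q,a \right)} = -8 - a$
$g = -30$ ($g = \left(-8 - -2\right) \left(5 + 0\right) = \left(-8 + 2\right) 5 = \left(-6\right) 5 = -30$)
$B{\left(U \right)} = 8 U$ ($B{\left(U \right)} = \left(U + U\right) \left(-4\right) \left(-1\right) = 2 U \left(-4\right) \left(-1\right) = - 8 U \left(-1\right) = 8 U$)
$-152 + 92 B{\left(g \right)} = -152 + 92 \cdot 8 \left(-30\right) = -152 + 92 \left(-240\right) = -152 - 22080 = -22232$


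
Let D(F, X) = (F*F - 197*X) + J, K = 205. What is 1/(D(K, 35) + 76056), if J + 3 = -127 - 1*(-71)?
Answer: 1/111127 ≈ 8.9987e-6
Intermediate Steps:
J = -59 (J = -3 + (-127 - 1*(-71)) = -3 + (-127 + 71) = -3 - 56 = -59)
D(F, X) = -59 + F² - 197*X (D(F, X) = (F*F - 197*X) - 59 = (F² - 197*X) - 59 = -59 + F² - 197*X)
1/(D(K, 35) + 76056) = 1/((-59 + 205² - 197*35) + 76056) = 1/((-59 + 42025 - 6895) + 76056) = 1/(35071 + 76056) = 1/111127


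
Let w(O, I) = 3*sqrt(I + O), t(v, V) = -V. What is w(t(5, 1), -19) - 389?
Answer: -389 + 6*I*sqrt(5) ≈ -389.0 + 13.416*I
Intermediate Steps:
w(t(5, 1), -19) - 389 = 3*sqrt(-19 - 1*1) - 389 = 3*sqrt(-19 - 1) - 389 = 3*sqrt(-20) - 389 = 3*(2*I*sqrt(5)) - 389 = 6*I*sqrt(5) - 389 = -389 + 6*I*sqrt(5)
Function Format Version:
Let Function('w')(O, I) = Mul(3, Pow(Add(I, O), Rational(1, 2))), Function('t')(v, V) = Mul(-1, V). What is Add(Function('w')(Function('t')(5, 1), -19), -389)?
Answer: Add(-389, Mul(6, I, Pow(5, Rational(1, 2)))) ≈ Add(-389.00, Mul(13.416, I))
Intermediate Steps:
Add(Function('w')(Function('t')(5, 1), -19), -389) = Add(Mul(3, Pow(Add(-19, Mul(-1, 1)), Rational(1, 2))), -389) = Add(Mul(3, Pow(Add(-19, -1), Rational(1, 2))), -389) = Add(Mul(3, Pow(-20, Rational(1, 2))), -389) = Add(Mul(3, Mul(2, I, Pow(5, Rational(1, 2)))), -389) = Add(Mul(6, I, Pow(5, Rational(1, 2))), -389) = Add(-389, Mul(6, I, Pow(5, Rational(1, 2))))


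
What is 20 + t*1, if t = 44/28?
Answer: 151/7 ≈ 21.571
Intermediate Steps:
t = 11/7 (t = 44*(1/28) = 11/7 ≈ 1.5714)
20 + t*1 = 20 + (11/7)*1 = 20 + 11/7 = 151/7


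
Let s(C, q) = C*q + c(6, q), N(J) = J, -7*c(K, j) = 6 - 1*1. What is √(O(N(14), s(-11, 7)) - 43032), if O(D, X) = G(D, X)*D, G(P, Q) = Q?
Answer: 2*I*√11030 ≈ 210.05*I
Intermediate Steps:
c(K, j) = -5/7 (c(K, j) = -(6 - 1*1)/7 = -(6 - 1)/7 = -⅐*5 = -5/7)
s(C, q) = -5/7 + C*q (s(C, q) = C*q - 5/7 = -5/7 + C*q)
O(D, X) = D*X (O(D, X) = X*D = D*X)
√(O(N(14), s(-11, 7)) - 43032) = √(14*(-5/7 - 11*7) - 43032) = √(14*(-5/7 - 77) - 43032) = √(14*(-544/7) - 43032) = √(-1088 - 43032) = √(-44120) = 2*I*√11030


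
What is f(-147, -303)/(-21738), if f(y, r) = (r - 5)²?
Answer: -47432/10869 ≈ -4.3640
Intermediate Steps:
f(y, r) = (-5 + r)²
f(-147, -303)/(-21738) = (-5 - 303)²/(-21738) = (-308)²*(-1/21738) = 94864*(-1/21738) = -47432/10869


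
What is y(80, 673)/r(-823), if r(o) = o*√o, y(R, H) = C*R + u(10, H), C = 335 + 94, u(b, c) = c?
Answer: 34993*I*√823/677329 ≈ 1.4821*I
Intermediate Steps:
C = 429
y(R, H) = H + 429*R (y(R, H) = 429*R + H = H + 429*R)
r(o) = o^(3/2)
y(80, 673)/r(-823) = (673 + 429*80)/((-823)^(3/2)) = (673 + 34320)/((-823*I*√823)) = 34993*(I*√823/677329) = 34993*I*√823/677329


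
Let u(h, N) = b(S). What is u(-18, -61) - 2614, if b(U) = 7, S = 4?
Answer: -2607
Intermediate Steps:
u(h, N) = 7
u(-18, -61) - 2614 = 7 - 2614 = -2607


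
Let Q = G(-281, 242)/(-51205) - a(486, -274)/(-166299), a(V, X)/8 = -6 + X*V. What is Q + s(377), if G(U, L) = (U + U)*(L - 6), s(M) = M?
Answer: 151323242923/405492395 ≈ 373.18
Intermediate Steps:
a(V, X) = -48 + 8*V*X (a(V, X) = 8*(-6 + X*V) = 8*(-6 + V*X) = -48 + 8*V*X)
G(U, L) = 2*U*(-6 + L) (G(U, L) = (2*U)*(-6 + L) = 2*U*(-6 + L))
Q = -1547389992/405492395 (Q = (2*(-281)*(-6 + 242))/(-51205) - (-48 + 8*486*(-274))/(-166299) = (2*(-281)*236)*(-1/51205) - (-48 - 1065312)*(-1/166299) = -132632*(-1/51205) - 1*(-1065360)*(-1/166299) = 132632/51205 + 1065360*(-1/166299) = 132632/51205 - 355120/55433 = -1547389992/405492395 ≈ -3.8161)
Q + s(377) = -1547389992/405492395 + 377 = 151323242923/405492395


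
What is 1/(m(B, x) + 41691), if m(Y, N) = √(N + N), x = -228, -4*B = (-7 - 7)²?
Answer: 13897/579379979 - 2*I*√114/1738139937 ≈ 2.3986e-5 - 1.2286e-8*I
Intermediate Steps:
B = -49 (B = -(-7 - 7)²/4 = -¼*(-14)² = -¼*196 = -49)
m(Y, N) = √2*√N (m(Y, N) = √(2*N) = √2*√N)
1/(m(B, x) + 41691) = 1/(√2*√(-228) + 41691) = 1/(√2*(2*I*√57) + 41691) = 1/(2*I*√114 + 41691) = 1/(41691 + 2*I*√114)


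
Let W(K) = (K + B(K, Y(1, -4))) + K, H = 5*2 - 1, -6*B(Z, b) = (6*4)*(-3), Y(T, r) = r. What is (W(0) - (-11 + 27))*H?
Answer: -36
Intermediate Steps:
B(Z, b) = 12 (B(Z, b) = -6*4*(-3)/6 = -4*(-3) = -1/6*(-72) = 12)
H = 9 (H = 10 - 1 = 9)
W(K) = 12 + 2*K (W(K) = (K + 12) + K = (12 + K) + K = 12 + 2*K)
(W(0) - (-11 + 27))*H = ((12 + 2*0) - (-11 + 27))*9 = ((12 + 0) - 1*16)*9 = (12 - 16)*9 = -4*9 = -36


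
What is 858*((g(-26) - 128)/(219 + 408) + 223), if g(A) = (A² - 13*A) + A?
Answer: 3657706/19 ≈ 1.9251e+5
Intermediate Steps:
g(A) = A² - 12*A
858*((g(-26) - 128)/(219 + 408) + 223) = 858*((-26*(-12 - 26) - 128)/(219 + 408) + 223) = 858*((-26*(-38) - 128)/627 + 223) = 858*((988 - 128)*(1/627) + 223) = 858*(860*(1/627) + 223) = 858*(860/627 + 223) = 858*(140681/627) = 3657706/19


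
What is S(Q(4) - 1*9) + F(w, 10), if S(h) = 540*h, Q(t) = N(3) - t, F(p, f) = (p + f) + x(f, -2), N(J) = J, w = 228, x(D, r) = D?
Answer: -5152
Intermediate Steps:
F(p, f) = p + 2*f (F(p, f) = (p + f) + f = (f + p) + f = p + 2*f)
Q(t) = 3 - t
S(Q(4) - 1*9) + F(w, 10) = 540*((3 - 1*4) - 1*9) + (228 + 2*10) = 540*((3 - 4) - 9) + (228 + 20) = 540*(-1 - 9) + 248 = 540*(-10) + 248 = -5400 + 248 = -5152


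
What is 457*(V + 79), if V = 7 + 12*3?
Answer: 55754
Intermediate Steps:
V = 43 (V = 7 + 36 = 43)
457*(V + 79) = 457*(43 + 79) = 457*122 = 55754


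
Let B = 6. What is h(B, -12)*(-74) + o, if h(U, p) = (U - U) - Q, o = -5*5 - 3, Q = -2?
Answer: -176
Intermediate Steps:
o = -28 (o = -25 - 3 = -28)
h(U, p) = 2 (h(U, p) = (U - U) - 1*(-2) = 0 + 2 = 2)
h(B, -12)*(-74) + o = 2*(-74) - 28 = -148 - 28 = -176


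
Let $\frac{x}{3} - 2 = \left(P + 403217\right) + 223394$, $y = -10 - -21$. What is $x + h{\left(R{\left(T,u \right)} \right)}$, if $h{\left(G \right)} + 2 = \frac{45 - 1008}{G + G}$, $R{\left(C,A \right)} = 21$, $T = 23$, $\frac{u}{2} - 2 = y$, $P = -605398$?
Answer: $\frac{890681}{14} \approx 63620.0$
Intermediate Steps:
$y = 11$ ($y = -10 + 21 = 11$)
$u = 26$ ($u = 4 + 2 \cdot 11 = 4 + 22 = 26$)
$x = 63645$ ($x = 6 + 3 \left(\left(-605398 + 403217\right) + 223394\right) = 6 + 3 \left(-202181 + 223394\right) = 6 + 3 \cdot 21213 = 6 + 63639 = 63645$)
$h{\left(G \right)} = -2 - \frac{963}{2 G}$ ($h{\left(G \right)} = -2 + \frac{45 - 1008}{G + G} = -2 - \frac{963}{2 G}$)
$x + h{\left(R{\left(T,u \right)} \right)} = 63645 - \left(2 + \frac{963}{2 \cdot 21}\right) = 63645 - \frac{349}{14} = \frac{890681}{14}$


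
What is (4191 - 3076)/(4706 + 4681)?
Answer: 1115/9387 ≈ 0.11878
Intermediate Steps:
(4191 - 3076)/(4706 + 4681) = 1115/9387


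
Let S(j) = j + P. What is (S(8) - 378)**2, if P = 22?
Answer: 121104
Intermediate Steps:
S(j) = 22 + j (S(j) = j + 22 = 22 + j)
(S(8) - 378)**2 = ((22 + 8) - 378)**2 = (30 - 378)**2 = (-348)**2 = 121104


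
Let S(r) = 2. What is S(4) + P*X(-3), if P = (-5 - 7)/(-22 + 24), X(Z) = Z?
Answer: 20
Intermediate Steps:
P = -6 (P = -12/2 = -12*½ = -6)
S(4) + P*X(-3) = 2 - 6*(-3) = 2 + 18 = 20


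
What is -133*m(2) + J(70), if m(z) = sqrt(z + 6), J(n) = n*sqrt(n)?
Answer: -266*sqrt(2) + 70*sqrt(70) ≈ 209.48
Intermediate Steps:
J(n) = n**(3/2)
m(z) = sqrt(6 + z)
-133*m(2) + J(70) = -133*sqrt(6 + 2) + 70**(3/2) = -266*sqrt(2) + 70*sqrt(70)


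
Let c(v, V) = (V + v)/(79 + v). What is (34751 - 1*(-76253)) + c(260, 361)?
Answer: 12543659/113 ≈ 1.1101e+5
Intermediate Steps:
c(v, V) = (V + v)/(79 + v)
(34751 - 1*(-76253)) + c(260, 361) = (34751 - 1*(-76253)) + (361 + 260)/(79 + 260) = (34751 + 76253) + 621/339 = 111004 + (1/339)*621 = 111004 + 207/113 = 12543659/113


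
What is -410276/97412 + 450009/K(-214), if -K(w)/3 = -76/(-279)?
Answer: -1019201228705/1850828 ≈ -5.5067e+5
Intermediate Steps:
K(w) = -76/93 (K(w) = -(-228)/(-279) = -(-228)*(-1)/279 = -3*76/279 = -76/93)
-410276/97412 + 450009/K(-214) = -410276/97412 + 450009/(-76/93) = -410276*1/97412 + 450009*(-93/76) = -102569/24353 - 41850837/76 = -1019201228705/1850828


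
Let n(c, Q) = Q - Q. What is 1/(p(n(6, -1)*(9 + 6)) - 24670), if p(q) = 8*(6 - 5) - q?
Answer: -1/24662 ≈ -4.0548e-5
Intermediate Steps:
n(c, Q) = 0
p(q) = 8 - q (p(q) = 8*1 - q = 8 - q)
1/(p(n(6, -1)*(9 + 6)) - 24670) = 1/((8 - 0*(9 + 6)) - 24670) = 1/((8 - 0*15) - 24670) = 1/((8 - 1*0) - 24670) = 1/((8 + 0) - 24670) = 1/(8 - 24670) = 1/(-24662) = -1/24662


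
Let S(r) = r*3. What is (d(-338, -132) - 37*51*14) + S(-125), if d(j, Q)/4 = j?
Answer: -28145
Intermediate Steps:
d(j, Q) = 4*j
S(r) = 3*r
(d(-338, -132) - 37*51*14) + S(-125) = (4*(-338) - 37*51*14) + 3*(-125) = (-1352 - 1887*14) - 375 = (-1352 - 26418) - 375 = -27770 - 375 = -28145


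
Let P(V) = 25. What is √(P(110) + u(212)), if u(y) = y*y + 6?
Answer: 5*√1799 ≈ 212.07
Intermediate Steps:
u(y) = 6 + y² (u(y) = y² + 6 = 6 + y²)
√(P(110) + u(212)) = √(25 + (6 + 212²)) = √(25 + (6 + 44944)) = √(25 + 44950) = √44975 = 5*√1799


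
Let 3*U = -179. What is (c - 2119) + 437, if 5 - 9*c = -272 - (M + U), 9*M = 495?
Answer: -44597/27 ≈ -1651.7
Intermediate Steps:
U = -179/3 (U = (⅓)*(-179) = -179/3 ≈ -59.667)
M = 55 (M = (⅑)*495 = 55)
c = 817/27 (c = 5/9 - (-272 - (55 - 179/3))/9 = 5/9 - (-272 - 1*(-14/3))/9 = 5/9 - (-272 + 14/3)/9 = 5/9 - ⅑*(-802/3) = 5/9 + 802/27 = 817/27 ≈ 30.259)
(c - 2119) + 437 = (817/27 - 2119) + 437 = -56396/27 + 437 = -44597/27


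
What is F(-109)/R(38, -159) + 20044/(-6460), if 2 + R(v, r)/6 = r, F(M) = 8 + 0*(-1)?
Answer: -2426773/780045 ≈ -3.1111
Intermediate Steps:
F(M) = 8 (F(M) = 8 + 0 = 8)
R(v, r) = -12 + 6*r
F(-109)/R(38, -159) + 20044/(-6460) = 8/(-12 + 6*(-159)) + 20044/(-6460) = 8/(-12 - 954) + 20044*(-1/6460) = 8/(-966) - 5011/1615 = 8*(-1/966) - 5011/1615 = -4/483 - 5011/1615 = -2426773/780045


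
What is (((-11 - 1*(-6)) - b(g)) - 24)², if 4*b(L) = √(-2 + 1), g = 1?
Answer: (116 + I)²/16 ≈ 840.94 + 14.5*I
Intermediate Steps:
b(L) = I/4 (b(L) = √(-2 + 1)/4 = √(-1)/4 = I/4)
(((-11 - 1*(-6)) - b(g)) - 24)² = (((-11 - 1*(-6)) - I/4) - 24)² = (((-11 + 6) - I/4) - 24)² = ((-5 - I/4) - 24)² = (-29 - I/4)²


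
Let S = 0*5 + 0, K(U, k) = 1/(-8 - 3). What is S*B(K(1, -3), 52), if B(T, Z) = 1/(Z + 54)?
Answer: 0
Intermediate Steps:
K(U, k) = -1/11 (K(U, k) = 1/(-11) = -1/11)
B(T, Z) = 1/(54 + Z)
S = 0 (S = 0 + 0 = 0)
S*B(K(1, -3), 52) = 0/(54 + 52) = 0/106 = 0*(1/106) = 0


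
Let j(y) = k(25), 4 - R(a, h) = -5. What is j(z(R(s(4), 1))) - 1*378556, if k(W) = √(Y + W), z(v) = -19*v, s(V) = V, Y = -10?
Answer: -378556 + √15 ≈ -3.7855e+5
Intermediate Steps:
R(a, h) = 9 (R(a, h) = 4 - 1*(-5) = 4 + 5 = 9)
k(W) = √(-10 + W)
j(y) = √15 (j(y) = √(-10 + 25) = √15)
j(z(R(s(4), 1))) - 1*378556 = √15 - 1*378556 = √15 - 378556 = -378556 + √15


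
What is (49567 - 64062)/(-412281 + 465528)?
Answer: -14495/53247 ≈ -0.27222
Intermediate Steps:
(49567 - 64062)/(-412281 + 465528) = -14495/53247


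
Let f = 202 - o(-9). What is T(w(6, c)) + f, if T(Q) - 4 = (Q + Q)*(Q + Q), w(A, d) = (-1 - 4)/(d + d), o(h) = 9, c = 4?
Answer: 3177/16 ≈ 198.56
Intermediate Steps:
w(A, d) = -5/(2*d) (w(A, d) = -5*1/(2*d) = -5/(2*d))
T(Q) = 4 + 4*Q² (T(Q) = 4 + (Q + Q)*(Q + Q) = 4 + (2*Q)*(2*Q) = 4 + 4*Q²)
f = 193 (f = 202 - 1*9 = 202 - 9 = 193)
T(w(6, c)) + f = (4 + 4*(-5/2/4)²) + 193 = (4 + 4*(-5/2*¼)²) + 193 = (4 + 4*(-5/8)²) + 193 = (4 + 4*(25/64)) + 193 = (4 + 25/16) + 193 = 89/16 + 193 = 3177/16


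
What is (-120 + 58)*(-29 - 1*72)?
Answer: 6262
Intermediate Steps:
(-120 + 58)*(-29 - 1*72) = -62*(-29 - 72) = -62*(-101) = 6262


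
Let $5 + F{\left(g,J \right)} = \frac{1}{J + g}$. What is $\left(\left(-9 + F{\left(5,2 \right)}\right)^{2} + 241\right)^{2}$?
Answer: $\frac{450203524}{2401} \approx 1.8751 \cdot 10^{5}$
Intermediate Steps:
$F{\left(g,J \right)} = -5 + \frac{1}{J + g}$
$\left(\left(-9 + F{\left(5,2 \right)}\right)^{2} + 241\right)^{2} = \left(\left(-9 + \frac{1 - 10 - 25}{2 + 5}\right)^{2} + 241\right)^{2} = \left(\left(-9 + \frac{1 - 10 - 25}{7}\right)^{2} + 241\right)^{2} = \left(\left(-9 + \frac{1}{7} \left(-34\right)\right)^{2} + 241\right)^{2} = \left(\left(-9 - \frac{34}{7}\right)^{2} + 241\right)^{2} = \left(\left(- \frac{97}{7}\right)^{2} + 241\right)^{2} = \left(\frac{9409}{49} + 241\right)^{2} = \left(\frac{21218}{49}\right)^{2} = \frac{450203524}{2401}$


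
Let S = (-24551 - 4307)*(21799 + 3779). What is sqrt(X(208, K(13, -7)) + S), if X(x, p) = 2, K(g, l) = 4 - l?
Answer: I*sqrt(738129922) ≈ 27169.0*I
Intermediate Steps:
S = -738129924 (S = -28858*25578 = -738129924)
sqrt(X(208, K(13, -7)) + S) = sqrt(2 - 738129924) = sqrt(-738129922) = I*sqrt(738129922)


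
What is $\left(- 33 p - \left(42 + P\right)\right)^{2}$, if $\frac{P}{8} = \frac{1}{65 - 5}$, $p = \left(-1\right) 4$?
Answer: $\frac{1817104}{225} \approx 8076.0$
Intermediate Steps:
$p = -4$
$P = \frac{2}{15}$ ($P = \frac{8}{65 - 5} = \frac{8}{60} = 8 \cdot \frac{1}{60} = \frac{2}{15} \approx 0.13333$)
$\left(- 33 p - \left(42 + P\right)\right)^{2} = \left(\left(-33\right) \left(-4\right) - \frac{632}{15}\right)^{2} = \left(132 - \frac{632}{15}\right)^{2} = \left(\frac{1348}{15}\right)^{2} = \frac{1817104}{225}$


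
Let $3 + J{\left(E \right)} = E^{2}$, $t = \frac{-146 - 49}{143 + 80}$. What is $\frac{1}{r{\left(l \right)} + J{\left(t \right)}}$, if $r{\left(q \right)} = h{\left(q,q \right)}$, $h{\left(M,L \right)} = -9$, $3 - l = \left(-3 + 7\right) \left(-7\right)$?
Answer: $- \frac{49729}{558723} \approx -0.089005$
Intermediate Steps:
$t = - \frac{195}{223} \approx -0.87444$
$l = 31$ ($l = 3 - \left(-3 + 7\right) \left(-7\right) = 3 - 4 \left(-7\right) = 3 - -28 = 3 + 28 = 31$)
$r{\left(q \right)} = -9$
$J{\left(E \right)} = -3 + E^{2}$
$\frac{1}{r{\left(l \right)} + J{\left(t \right)}} = \frac{1}{-9 - \left(3 - \left(- \frac{195}{223}\right)^{2}\right)} = \frac{1}{-9 + \left(-3 + \frac{38025}{49729}\right)} = \frac{1}{-9 - \frac{111162}{49729}} = \frac{1}{- \frac{558723}{49729}} = - \frac{49729}{558723}$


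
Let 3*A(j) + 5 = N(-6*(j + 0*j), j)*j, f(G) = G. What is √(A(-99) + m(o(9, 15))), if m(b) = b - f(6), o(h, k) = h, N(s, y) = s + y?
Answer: I*√147003/3 ≈ 127.8*I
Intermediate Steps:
A(j) = -5/3 - 5*j²/3 (A(j) = -5/3 + ((-6*(j + 0*j) + j)*j)/3 = -5/3 + ((-6*(j + 0) + j)*j)/3 = -5/3 + ((-6*j + j)*j)/3 = -5/3 + ((-5*j)*j)/3 = -5/3 + (-5*j²)/3 = -5/3 - 5*j²/3)
m(b) = -6 + b (m(b) = b - 1*6 = b - 6 = -6 + b)
√(A(-99) + m(o(9, 15))) = √((-5/3 - 5/3*(-99)²) + (-6 + 9)) = √((-5/3 - 5/3*9801) + 3) = √((-5/3 - 16335) + 3) = √(-49010/3 + 3) = √(-49001/3) = I*√147003/3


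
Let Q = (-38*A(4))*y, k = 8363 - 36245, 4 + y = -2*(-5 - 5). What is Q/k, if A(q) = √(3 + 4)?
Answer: 304*√7/13941 ≈ 0.057694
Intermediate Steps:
y = 16 (y = -4 - 2*(-5 - 5) = -4 - 2*(-10) = -4 + 20 = 16)
k = -27882
A(q) = √7
Q = -608*√7 (Q = -38*√7*16 = -608*√7 ≈ -1608.6)
Q/k = -608*√7/(-27882) = -608*√7*(-1/27882) = 304*√7/13941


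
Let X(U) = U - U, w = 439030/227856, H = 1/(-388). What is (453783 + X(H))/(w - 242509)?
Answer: -51698589624/27628345837 ≈ -1.8712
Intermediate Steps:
H = -1/388 ≈ -0.0025773
w = 219515/113928 (w = 439030*(1/227856) = 219515/113928 ≈ 1.9268)
X(U) = 0
(453783 + X(H))/(w - 242509) = (453783 + 0)/(219515/113928 - 242509) = 453783/(-27628345837/113928) = 453783*(-113928/27628345837) = -51698589624/27628345837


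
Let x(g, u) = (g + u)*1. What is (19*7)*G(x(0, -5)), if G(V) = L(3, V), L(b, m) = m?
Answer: -665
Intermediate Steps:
x(g, u) = g + u
G(V) = V
(19*7)*G(x(0, -5)) = (19*7)*(0 - 5) = 133*(-5) = -665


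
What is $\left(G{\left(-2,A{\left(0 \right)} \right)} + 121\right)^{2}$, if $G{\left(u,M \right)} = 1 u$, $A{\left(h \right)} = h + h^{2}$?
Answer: $14161$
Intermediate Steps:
$G{\left(u,M \right)} = u$
$\left(G{\left(-2,A{\left(0 \right)} \right)} + 121\right)^{2} = \left(-2 + 121\right)^{2} = 119^{2} = 14161$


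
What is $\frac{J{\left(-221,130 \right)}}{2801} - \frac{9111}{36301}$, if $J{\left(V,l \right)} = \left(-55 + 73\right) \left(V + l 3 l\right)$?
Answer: $\frac{32958367311}{101679101} \approx 324.14$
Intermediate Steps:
$J{\left(V,l \right)} = 18 V + 54 l^{2}$ ($J{\left(V,l \right)} = 18 \left(V + 3 l l\right) = 18 \left(V + 3 l^{2}\right) = 18 V + 54 l^{2}$)
$\frac{J{\left(-221,130 \right)}}{2801} - \frac{9111}{36301} = \frac{18 \left(-221\right) + 54 \cdot 130^{2}}{2801} - \frac{9111}{36301} = \left(-3978 + 54 \cdot 16900\right) \frac{1}{2801} - \frac{9111}{36301} = \left(-3978 + 912600\right) \frac{1}{2801} - \frac{9111}{36301} = 908622 \cdot \frac{1}{2801} - \frac{9111}{36301} = \frac{908622}{2801} - \frac{9111}{36301} = \frac{32958367311}{101679101}$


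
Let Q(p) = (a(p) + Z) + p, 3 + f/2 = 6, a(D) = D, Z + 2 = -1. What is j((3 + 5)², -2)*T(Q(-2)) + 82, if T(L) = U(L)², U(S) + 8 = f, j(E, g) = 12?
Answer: 130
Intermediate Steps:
Z = -3 (Z = -2 - 1 = -3)
f = 6 (f = -6 + 2*6 = -6 + 12 = 6)
U(S) = -2 (U(S) = -8 + 6 = -2)
Q(p) = -3 + 2*p (Q(p) = (p - 3) + p = (-3 + p) + p = -3 + 2*p)
T(L) = 4 (T(L) = (-2)² = 4)
j((3 + 5)², -2)*T(Q(-2)) + 82 = 12*4 + 82 = 48 + 82 = 130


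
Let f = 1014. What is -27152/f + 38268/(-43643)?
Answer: -611899244/22127001 ≈ -27.654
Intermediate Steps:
-27152/f + 38268/(-43643) = -27152/1014 + 38268/(-43643) = -27152*1/1014 + 38268*(-1/43643) = -13576/507 - 38268/43643 = -611899244/22127001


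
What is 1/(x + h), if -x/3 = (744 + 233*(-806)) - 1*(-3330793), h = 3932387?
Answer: -1/5498830 ≈ -1.8186e-7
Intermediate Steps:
x = -9431217 (x = -3*((744 + 233*(-806)) - 1*(-3330793)) = -3*((744 - 187798) + 3330793) = -3*(-187054 + 3330793) = -3*3143739 = -9431217)
1/(x + h) = 1/(-9431217 + 3932387) = 1/(-5498830) = -1/5498830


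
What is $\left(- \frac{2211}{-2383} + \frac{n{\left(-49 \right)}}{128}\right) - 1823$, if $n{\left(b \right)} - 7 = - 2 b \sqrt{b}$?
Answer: $- \frac{555759063}{305024} + \frac{343 i}{64} \approx -1822.0 + 5.3594 i$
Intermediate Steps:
$n{\left(b \right)} = 7 - 2 b^{\frac{3}{2}}$ ($n{\left(b \right)} = 7 + - 2 b \sqrt{b} = 7 - 2 b^{\frac{3}{2}}$)
$\left(- \frac{2211}{-2383} + \frac{n{\left(-49 \right)}}{128}\right) - 1823 = \left(- \frac{2211}{-2383} + \frac{7 - 2 \left(-49\right)^{\frac{3}{2}}}{128}\right) - 1823 = \left(\left(-2211\right) \left(- \frac{1}{2383}\right) + \left(7 - 2 \left(- 343 i\right)\right) \frac{1}{128}\right) - 1823 = \left(\frac{2211}{2383} + \left(7 + 686 i\right) \frac{1}{128}\right) - 1823 = \left(\frac{2211}{2383} + \left(\frac{7}{128} + \frac{343 i}{64}\right)\right) - 1823 = \left(\frac{299689}{305024} + \frac{343 i}{64}\right) - 1823 = - \frac{555759063}{305024} + \frac{343 i}{64}$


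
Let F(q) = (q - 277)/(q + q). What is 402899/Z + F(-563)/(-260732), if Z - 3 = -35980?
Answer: -14785602963656/1320284989333 ≈ -11.199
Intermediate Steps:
Z = -35977 (Z = 3 - 35980 = -35977)
F(q) = (-277 + q)/(2*q) (F(q) = (-277 + q)/((2*q)) = (-277 + q)*(1/(2*q)) = (-277 + q)/(2*q))
402899/Z + F(-563)/(-260732) = 402899/(-35977) + ((½)*(-277 - 563)/(-563))/(-260732) = 402899*(-1/35977) + ((½)*(-1/563)*(-840))*(-1/260732) = -402899/35977 + (420/563)*(-1/260732) = -402899/35977 - 105/36698029 = -14785602963656/1320284989333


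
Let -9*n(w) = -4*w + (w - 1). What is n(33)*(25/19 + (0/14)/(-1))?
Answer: 2500/171 ≈ 14.620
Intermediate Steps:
n(w) = 1/9 + w/3 (n(w) = -(-4*w + (w - 1))/9 = -(-4*w + (-1 + w))/9 = -(-1 - 3*w)/9 = 1/9 + w/3)
n(33)*(25/19 + (0/14)/(-1)) = (1/9 + (1/3)*33)*(25/19 + (0/14)/(-1)) = (1/9 + 11)*(25*(1/19) + (0*(1/14))*(-1)) = 100*(25/19 + 0*(-1))/9 = 100*(25/19 + 0)/9 = (100/9)*(25/19) = 2500/171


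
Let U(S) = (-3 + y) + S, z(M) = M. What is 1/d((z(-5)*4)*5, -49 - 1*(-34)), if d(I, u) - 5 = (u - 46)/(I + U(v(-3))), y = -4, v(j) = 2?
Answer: 105/586 ≈ 0.17918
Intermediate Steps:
U(S) = -7 + S (U(S) = (-3 - 4) + S = -7 + S)
d(I, u) = 5 + (-46 + u)/(-5 + I) (d(I, u) = 5 + (u - 46)/(I + (-7 + 2)) = 5 + (-46 + u)/(I - 5) = 5 + (-46 + u)/(-5 + I))
1/d((z(-5)*4)*5, -49 - 1*(-34)) = 1/((-71 + (-49 - 1*(-34)) + 5*(-5*4*5))/(-5 - 5*4*5)) = 1/((-71 + (-49 + 34) + 5*(-20*5))/(-5 - 20*5)) = 1/((-71 - 15 + 5*(-100))/(-5 - 100)) = 1/((-71 - 15 - 500)/(-105)) = 1/(-1/105*(-586)) = 1/(586/105) = 105/586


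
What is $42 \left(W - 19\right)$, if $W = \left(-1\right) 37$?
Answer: $-2352$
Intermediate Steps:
$W = -37$
$42 \left(W - 19\right) = 42 \left(-37 - 19\right) = 42 \left(-56\right) = -2352$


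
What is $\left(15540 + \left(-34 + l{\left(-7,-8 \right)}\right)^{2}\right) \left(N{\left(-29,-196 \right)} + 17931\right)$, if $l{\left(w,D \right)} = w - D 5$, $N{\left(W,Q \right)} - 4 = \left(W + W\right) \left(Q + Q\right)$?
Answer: $632068011$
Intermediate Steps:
$N{\left(W,Q \right)} = 4 + 4 Q W$ ($N{\left(W,Q \right)} = 4 + \left(W + W\right) \left(Q + Q\right) = 4 + 2 W 2 Q = 4 + 4 Q W$)
$l{\left(w,D \right)} = w - 5 D$
$\left(15540 + \left(-34 + l{\left(-7,-8 \right)}\right)^{2}\right) \left(N{\left(-29,-196 \right)} + 17931\right) = \left(15540 + \left(-34 - -33\right)^{2}\right) \left(\left(4 + 4 \left(-196\right) \left(-29\right)\right) + 17931\right) = \left(15540 + \left(-34 + \left(-7 + 40\right)\right)^{2}\right) \left(\left(4 + 22736\right) + 17931\right) = \left(15540 + \left(-34 + 33\right)^{2}\right) \left(22740 + 17931\right) = \left(15540 + \left(-1\right)^{2}\right) 40671 = \left(15540 + 1\right) 40671 = 15541 \cdot 40671 = 632068011$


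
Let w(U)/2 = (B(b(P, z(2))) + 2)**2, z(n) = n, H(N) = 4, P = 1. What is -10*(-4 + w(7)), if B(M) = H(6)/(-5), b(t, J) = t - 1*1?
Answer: 56/5 ≈ 11.200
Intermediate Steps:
b(t, J) = -1 + t (b(t, J) = t - 1 = -1 + t)
B(M) = -4/5 (B(M) = 4/(-5) = 4*(-1/5) = -4/5)
w(U) = 72/25 (w(U) = 2*(-4/5 + 2)**2 = 2*(6/5)**2 = 2*(36/25) = 72/25)
-10*(-4 + w(7)) = -10*(-4 + 72/25) = -10*(-28/25) = 56/5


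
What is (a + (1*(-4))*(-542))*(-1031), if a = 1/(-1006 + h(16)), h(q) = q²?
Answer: -1676404969/750 ≈ -2.2352e+6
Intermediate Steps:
a = -1/750 (a = 1/(-1006 + 16²) = 1/(-1006 + 256) = 1/(-750) = -1/750 ≈ -0.0013333)
(a + (1*(-4))*(-542))*(-1031) = (-1/750 + (1*(-4))*(-542))*(-1031) = (-1/750 - 4*(-542))*(-1031) = (-1/750 + 2168)*(-1031) = (1625999/750)*(-1031) = -1676404969/750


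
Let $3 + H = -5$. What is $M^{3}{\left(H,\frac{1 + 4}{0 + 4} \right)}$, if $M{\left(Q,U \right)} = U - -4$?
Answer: $\frac{9261}{64} \approx 144.7$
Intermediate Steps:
$H = -8$ ($H = -3 - 5 = -8$)
$M{\left(Q,U \right)} = 4 + U$ ($M{\left(Q,U \right)} = U + 4 = 4 + U$)
$M^{3}{\left(H,\frac{1 + 4}{0 + 4} \right)} = \left(4 + \frac{1 + 4}{0 + 4}\right)^{3} = \left(4 + \frac{5}{4}\right)^{3} = \left(\frac{21}{4}\right)^{3} = \frac{9261}{64}$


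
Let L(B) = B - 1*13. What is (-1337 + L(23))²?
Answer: 1760929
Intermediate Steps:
L(B) = -13 + B (L(B) = B - 13 = -13 + B)
(-1337 + L(23))² = (-1337 + (-13 + 23))² = (-1337 + 10)² = (-1327)² = 1760929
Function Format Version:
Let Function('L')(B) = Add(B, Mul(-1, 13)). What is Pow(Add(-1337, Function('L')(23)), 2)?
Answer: 1760929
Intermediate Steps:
Function('L')(B) = Add(-13, B) (Function('L')(B) = Add(B, -13) = Add(-13, B))
Pow(Add(-1337, Function('L')(23)), 2) = Pow(Add(-1337, Add(-13, 23)), 2) = Pow(Add(-1337, 10), 2) = Pow(-1327, 2) = 1760929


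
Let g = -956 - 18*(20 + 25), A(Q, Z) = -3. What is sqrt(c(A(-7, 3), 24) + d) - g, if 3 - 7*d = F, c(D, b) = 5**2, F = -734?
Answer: 1766 + 4*sqrt(399)/7 ≈ 1777.4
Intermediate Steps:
c(D, b) = 25
d = 737/7 (d = 3/7 - 1/7*(-734) = 3/7 + 734/7 = 737/7 ≈ 105.29)
g = -1766 (g = -956 - 18*45 = -956 - 1*810 = -956 - 810 = -1766)
sqrt(c(A(-7, 3), 24) + d) - g = sqrt(25 + 737/7) - 1*(-1766) = sqrt(912/7) + 1766 = 4*sqrt(399)/7 + 1766 = 1766 + 4*sqrt(399)/7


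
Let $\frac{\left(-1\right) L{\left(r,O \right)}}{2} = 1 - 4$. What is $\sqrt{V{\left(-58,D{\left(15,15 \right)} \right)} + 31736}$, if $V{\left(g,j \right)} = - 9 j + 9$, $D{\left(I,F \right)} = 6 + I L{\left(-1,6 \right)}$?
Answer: $\sqrt{30881} \approx 175.73$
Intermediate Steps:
$L{\left(r,O \right)} = 6$ ($L{\left(r,O \right)} = - 2 \left(1 - 4\right) = \left(-2\right) \left(-3\right) = 6$)
$D{\left(I,F \right)} = 6 + 6 I$ ($D{\left(I,F \right)} = 6 + I 6 = 6 + 6 I$)
$V{\left(g,j \right)} = 9 - 9 j$
$\sqrt{V{\left(-58,D{\left(15,15 \right)} \right)} + 31736} = \sqrt{\left(9 - 9 \left(6 + 6 \cdot 15\right)\right) + 31736} = \sqrt{\left(9 - 9 \left(6 + 90\right)\right) + 31736} = \sqrt{\left(9 - 864\right) + 31736} = \sqrt{-855 + 31736} = \sqrt{30881}$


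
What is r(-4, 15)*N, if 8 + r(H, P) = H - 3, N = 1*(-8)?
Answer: 120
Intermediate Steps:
N = -8
r(H, P) = -11 + H (r(H, P) = -8 + (H - 3) = -8 + (-3 + H) = -11 + H)
r(-4, 15)*N = (-11 - 4)*(-8) = -15*(-8) = 120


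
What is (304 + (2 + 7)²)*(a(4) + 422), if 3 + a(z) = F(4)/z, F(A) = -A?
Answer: 160930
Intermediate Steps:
a(z) = -3 - 4/z (a(z) = -3 + (-1*4)/z = -3 - 4/z)
(304 + (2 + 7)²)*(a(4) + 422) = (304 + (2 + 7)²)*((-3 - 4/4) + 422) = (304 + 9²)*((-3 - 4*¼) + 422) = (304 + 81)*((-3 - 1) + 422) = 385*(-4 + 422) = 385*418 = 160930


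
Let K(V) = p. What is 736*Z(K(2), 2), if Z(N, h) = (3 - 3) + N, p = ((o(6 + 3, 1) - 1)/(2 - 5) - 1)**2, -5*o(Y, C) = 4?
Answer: 2944/25 ≈ 117.76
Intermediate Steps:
o(Y, C) = -4/5 (o(Y, C) = -1/5*4 = -4/5)
p = 4/25 (p = ((-4/5 - 1)/(2 - 5) - 1)**2 = (-9/5/(-3) - 1)**2 = (-9/5*(-1/3) - 1)**2 = (3/5 - 1)**2 = (-2/5)**2 = 4/25 ≈ 0.16000)
K(V) = 4/25
Z(N, h) = N (Z(N, h) = 0 + N = N)
736*Z(K(2), 2) = 736*(4/25) = 2944/25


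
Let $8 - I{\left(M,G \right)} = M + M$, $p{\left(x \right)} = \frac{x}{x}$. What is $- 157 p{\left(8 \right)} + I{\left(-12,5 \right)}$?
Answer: $-125$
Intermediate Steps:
$p{\left(x \right)} = 1$
$I{\left(M,G \right)} = 8 - 2 M$ ($I{\left(M,G \right)} = 8 - \left(M + M\right) = 8 - 2 M$)
$- 157 p{\left(8 \right)} + I{\left(-12,5 \right)} = \left(-157\right) 1 + \left(8 - -24\right) = -157 + \left(8 + 24\right) = -157 + 32 = -125$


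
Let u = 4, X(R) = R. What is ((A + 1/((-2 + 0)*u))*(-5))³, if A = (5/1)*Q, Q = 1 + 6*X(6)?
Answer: -404403154875/512 ≈ -7.8985e+8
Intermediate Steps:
Q = 37 (Q = 1 + 6*6 = 1 + 36 = 37)
A = 185 (A = (5/1)*37 = (5*1)*37 = 5*37 = 185)
((A + 1/((-2 + 0)*u))*(-5))³ = ((185 + 1/((-2 + 0)*4))*(-5))³ = ((185 + (¼)/(-2))*(-5))³ = ((185 - ½*¼)*(-5))³ = ((185 - ⅛)*(-5))³ = ((1479/8)*(-5))³ = (-7395/8)³ = -404403154875/512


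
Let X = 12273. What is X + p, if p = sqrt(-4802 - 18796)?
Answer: 12273 + 3*I*sqrt(2622) ≈ 12273.0 + 153.62*I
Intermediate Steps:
p = 3*I*sqrt(2622) (p = sqrt(-23598) = 3*I*sqrt(2622) ≈ 153.62*I)
X + p = 12273 + 3*I*sqrt(2622)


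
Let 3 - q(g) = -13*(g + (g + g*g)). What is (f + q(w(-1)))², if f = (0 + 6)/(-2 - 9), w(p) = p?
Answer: 13456/121 ≈ 111.21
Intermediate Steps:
q(g) = 3 + 13*g² + 26*g (q(g) = 3 - (-13)*(g + (g + g*g)) = 3 - (-13)*(g + (g + g²)) = 3 - (-13)*(g² + 2*g) = 3 - (-26*g - 13*g²) = 3 + (13*g² + 26*g) = 3 + 13*g² + 26*g)
f = -6/11 (f = 6/(-11) = -1/11*6 = -6/11 ≈ -0.54545)
(f + q(w(-1)))² = (-6/11 + (3 + 13*(-1)² + 26*(-1)))² = (-6/11 + (3 + 13*1 - 26))² = (-6/11 + (3 + 13 - 26))² = (-6/11 - 10)² = (-116/11)² = 13456/121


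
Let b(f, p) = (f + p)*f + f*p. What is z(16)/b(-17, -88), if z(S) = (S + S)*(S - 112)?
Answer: -3072/3281 ≈ -0.93630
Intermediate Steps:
b(f, p) = f*p + f*(f + p) (b(f, p) = f*(f + p) + f*p = f*p + f*(f + p))
z(S) = 2*S*(-112 + S) (z(S) = (2*S)*(-112 + S) = 2*S*(-112 + S))
z(16)/b(-17, -88) = (2*16*(-112 + 16))/((-17*(-17 + 2*(-88)))) = (2*16*(-96))/((-17*(-17 - 176))) = -3072/((-17*(-193))) = -3072/3281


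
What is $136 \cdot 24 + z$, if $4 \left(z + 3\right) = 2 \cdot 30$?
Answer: $3276$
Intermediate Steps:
$z = 12$ ($z = -3 + \frac{2 \cdot 30}{4} = -3 + \frac{1}{4} \cdot 60 = -3 + 15 = 12$)
$136 \cdot 24 + z = 136 \cdot 24 + 12 = 3264 + 12 = 3276$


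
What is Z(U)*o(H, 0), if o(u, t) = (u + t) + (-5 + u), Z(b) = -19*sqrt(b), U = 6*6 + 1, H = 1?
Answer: 57*sqrt(37) ≈ 346.72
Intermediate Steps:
U = 37 (U = 36 + 1 = 37)
o(u, t) = -5 + t + 2*u (o(u, t) = (t + u) + (-5 + u) = -5 + t + 2*u)
Z(U)*o(H, 0) = (-19*sqrt(37))*(-5 + 0 + 2*1) = (-19*sqrt(37))*(-5 + 0 + 2) = -19*sqrt(37)*(-3) = 57*sqrt(37)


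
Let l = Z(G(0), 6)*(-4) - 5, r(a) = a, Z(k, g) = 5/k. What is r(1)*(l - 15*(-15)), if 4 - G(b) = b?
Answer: 215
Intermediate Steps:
G(b) = 4 - b
l = -10 (l = (5/(4 - 1*0))*(-4) - 5 = (5/(4 + 0))*(-4) - 5 = (5/4)*(-4) - 5 = -5 - 5 = -10)
r(1)*(l - 15*(-15)) = 1*(-10 - 15*(-15)) = 1*(-10 + 225) = 1*215 = 215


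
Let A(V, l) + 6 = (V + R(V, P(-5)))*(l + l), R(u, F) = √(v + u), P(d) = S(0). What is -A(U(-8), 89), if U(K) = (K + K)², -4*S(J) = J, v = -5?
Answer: -45562 - 178*√251 ≈ -48382.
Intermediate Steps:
S(J) = -J/4
P(d) = 0 (P(d) = -¼*0 = 0)
U(K) = 4*K² (U(K) = (2*K)² = 4*K²)
R(u, F) = √(-5 + u)
A(V, l) = -6 + 2*l*(V + √(-5 + V)) (A(V, l) = -6 + (V + √(-5 + V))*(l + l) = -6 + (V + √(-5 + V))*(2*l) = -6 + 2*l*(V + √(-5 + V)))
-A(U(-8), 89) = -(-6 + 2*(4*(-8)²)*89 + 2*89*√(-5 + 4*(-8)²)) = -(-6 + 2*(4*64)*89 + 2*89*√(-5 + 4*64)) = -(-6 + 2*256*89 + 2*89*√(-5 + 256)) = -(-6 + 45568 + 2*89*√251) = -(-6 + 45568 + 178*√251) = -(45562 + 178*√251) = -45562 - 178*√251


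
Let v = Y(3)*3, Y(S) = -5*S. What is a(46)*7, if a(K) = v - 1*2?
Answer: -329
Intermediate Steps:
v = -45 (v = -5*3*3 = -15*3 = -45)
a(K) = -47 (a(K) = -45 - 1*2 = -45 - 2 = -47)
a(46)*7 = -47*7 = -329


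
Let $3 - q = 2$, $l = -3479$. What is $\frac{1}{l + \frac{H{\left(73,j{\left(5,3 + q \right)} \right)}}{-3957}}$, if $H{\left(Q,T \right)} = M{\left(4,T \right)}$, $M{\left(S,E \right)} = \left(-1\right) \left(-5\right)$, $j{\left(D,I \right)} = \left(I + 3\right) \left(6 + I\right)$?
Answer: $- \frac{3957}{13766408} \approx -0.00028744$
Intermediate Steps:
$q = 1$ ($q = 3 - 2 = 1$)
$j{\left(D,I \right)} = \left(3 + I\right) \left(6 + I\right)$
$M{\left(S,E \right)} = 5$
$H{\left(Q,T \right)} = 5$
$\frac{1}{l + \frac{H{\left(73,j{\left(5,3 + q \right)} \right)}}{-3957}} = \frac{1}{-3479 + \frac{5}{-3957}} = \frac{1}{-3479 + 5 \left(- \frac{1}{3957}\right)} = \frac{1}{-3479 - \frac{5}{3957}} = \frac{1}{- \frac{13766408}{3957}} = - \frac{3957}{13766408}$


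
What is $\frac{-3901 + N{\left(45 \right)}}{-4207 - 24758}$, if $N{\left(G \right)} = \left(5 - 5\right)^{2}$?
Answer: $\frac{3901}{28965} \approx 0.13468$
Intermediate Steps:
$N{\left(G \right)} = 0$ ($N{\left(G \right)} = 0^{2} = 0$)
$\frac{-3901 + N{\left(45 \right)}}{-4207 - 24758} = \frac{-3901 + 0}{-4207 - 24758} = - \frac{3901}{-28965} = \left(-3901\right) \left(- \frac{1}{28965}\right) = \frac{3901}{28965}$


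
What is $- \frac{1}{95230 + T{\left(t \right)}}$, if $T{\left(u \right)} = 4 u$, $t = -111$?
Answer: $- \frac{1}{94786} \approx -1.055 \cdot 10^{-5}$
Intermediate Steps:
$- \frac{1}{95230 + T{\left(t \right)}} = - \frac{1}{95230 + 4 \left(-111\right)} = - \frac{1}{95230 - 444} = - \frac{1}{94786}$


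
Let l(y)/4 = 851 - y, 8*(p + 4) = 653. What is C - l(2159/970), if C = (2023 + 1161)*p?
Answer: 118225008/485 ≈ 2.4376e+5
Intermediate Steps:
p = 621/8 (p = -4 + (⅛)*653 = -4 + 653/8 = 621/8 ≈ 77.625)
l(y) = 3404 - 4*y (l(y) = 4*(851 - y) = 3404 - 4*y)
C = 247158 (C = (2023 + 1161)*(621/8) = 3184*(621/8) = 247158)
C - l(2159/970) = 247158 - (3404 - 8636/970) = 247158 - (3404 - 4*2159/970) = 247158 - (3404 - 4318/485) = 247158 - 1*1646622/485 = 247158 - 1646622/485 = 118225008/485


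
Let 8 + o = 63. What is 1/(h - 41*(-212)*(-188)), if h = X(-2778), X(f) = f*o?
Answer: -1/1786886 ≈ -5.5963e-7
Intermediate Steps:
o = 55 (o = -8 + 63 = 55)
X(f) = 55*f (X(f) = f*55 = 55*f)
h = -152790 (h = 55*(-2778) = -152790)
1/(h - 41*(-212)*(-188)) = 1/(-152790 - 41*(-212)*(-188)) = 1/(-152790 + 8692*(-188)) = 1/(-152790 - 1634096) = 1/(-1786886) = -1/1786886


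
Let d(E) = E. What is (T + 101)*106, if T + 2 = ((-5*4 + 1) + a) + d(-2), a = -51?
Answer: 2862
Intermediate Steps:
T = -74 (T = -2 + (((-5*4 + 1) - 51) - 2) = -2 + (((-20 + 1) - 51) - 2) = -2 + ((-19 - 51) - 2) = -2 + (-70 - 2) = -2 - 72 = -74)
(T + 101)*106 = (-74 + 101)*106 = 27*106 = 2862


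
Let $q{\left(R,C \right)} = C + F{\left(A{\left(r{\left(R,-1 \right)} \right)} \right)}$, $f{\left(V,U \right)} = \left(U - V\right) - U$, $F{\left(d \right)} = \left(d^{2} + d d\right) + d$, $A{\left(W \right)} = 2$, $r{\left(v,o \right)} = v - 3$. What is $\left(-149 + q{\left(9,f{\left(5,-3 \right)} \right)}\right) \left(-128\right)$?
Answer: $18432$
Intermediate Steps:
$r{\left(v,o \right)} = -3 + v$
$F{\left(d \right)} = d + 2 d^{2}$ ($F{\left(d \right)} = \left(d^{2} + d^{2}\right) + d = 2 d^{2} + d = d + 2 d^{2}$)
$f{\left(V,U \right)} = - V$
$q{\left(R,C \right)} = 10 + C$ ($q{\left(R,C \right)} = C + 2 \left(1 + 2 \cdot 2\right) = C + 2 \left(1 + 4\right) = C + 2 \cdot 5 = C + 10 = 10 + C$)
$\left(-149 + q{\left(9,f{\left(5,-3 \right)} \right)}\right) \left(-128\right) = \left(-149 + \left(10 - 5\right)\right) \left(-128\right) = \left(-149 + 5\right) \left(-128\right) = \left(-144\right) \left(-128\right) = 18432$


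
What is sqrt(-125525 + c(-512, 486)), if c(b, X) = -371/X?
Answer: I*sqrt(366033126)/54 ≈ 354.3*I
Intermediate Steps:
sqrt(-125525 + c(-512, 486)) = sqrt(-125525 - 371/486) = sqrt(-61005521/486) = I*sqrt(366033126)/54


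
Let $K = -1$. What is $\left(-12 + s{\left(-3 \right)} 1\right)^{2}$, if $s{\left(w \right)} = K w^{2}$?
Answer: $441$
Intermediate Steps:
$s{\left(w \right)} = - w^{2}$
$\left(-12 + s{\left(-3 \right)} 1\right)^{2} = \left(-12 + - \left(-3\right)^{2} \cdot 1\right)^{2} = \left(-12 + \left(-1\right) 9 \cdot 1\right)^{2} = \left(-12 - 9\right)^{2} = \left(-21\right)^{2} = 441$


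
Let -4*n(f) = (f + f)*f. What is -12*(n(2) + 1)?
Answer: 12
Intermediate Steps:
n(f) = -f²/2 (n(f) = -(f + f)*f/4 = -2*f*f/4 = -f²/2)
-12*(n(2) + 1) = -12*(-½*2² + 1) = -12*(-½*4 + 1) = -12*(-2 + 1) = -12*(-1) = 12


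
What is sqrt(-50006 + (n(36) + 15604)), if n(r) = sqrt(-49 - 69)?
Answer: sqrt(-34402 + I*sqrt(118)) ≈ 0.029 + 185.48*I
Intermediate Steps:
n(r) = I*sqrt(118) (n(r) = sqrt(-118) = I*sqrt(118))
sqrt(-50006 + (n(36) + 15604)) = sqrt(-50006 + (I*sqrt(118) + 15604)) = sqrt(-50006 + (15604 + I*sqrt(118))) = sqrt(-34402 + I*sqrt(118))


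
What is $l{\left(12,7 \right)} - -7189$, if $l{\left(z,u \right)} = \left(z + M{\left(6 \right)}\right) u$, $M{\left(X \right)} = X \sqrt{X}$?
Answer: $7273 + 42 \sqrt{6} \approx 7375.9$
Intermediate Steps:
$M{\left(X \right)} = X^{\frac{3}{2}}$
$l{\left(z,u \right)} = u \left(z + 6 \sqrt{6}\right)$ ($l{\left(z,u \right)} = \left(z + 6^{\frac{3}{2}}\right) u = \left(z + 6 \sqrt{6}\right) u = u \left(z + 6 \sqrt{6}\right)$)
$l{\left(12,7 \right)} - -7189 = 7 \left(12 + 6 \sqrt{6}\right) - -7189 = \left(84 + 42 \sqrt{6}\right) + 7189 = 7273 + 42 \sqrt{6}$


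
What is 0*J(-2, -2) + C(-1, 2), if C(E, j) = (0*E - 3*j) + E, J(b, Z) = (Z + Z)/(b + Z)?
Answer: -7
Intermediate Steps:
J(b, Z) = 2*Z/(Z + b) (J(b, Z) = (2*Z)/(Z + b) = 2*Z/(Z + b))
C(E, j) = E - 3*j (C(E, j) = (0 - 3*j) + E = -3*j + E = E - 3*j)
0*J(-2, -2) + C(-1, 2) = 0*(2*(-2)/(-2 - 2)) + (-1 - 3*2) = 0*(2*(-2)/(-4)) + (-1 - 6) = 0*(2*(-2)*(-1/4)) - 7 = 0*1 - 7 = 0 - 7 = -7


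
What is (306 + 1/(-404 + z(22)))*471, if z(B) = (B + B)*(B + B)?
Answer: 220801503/1532 ≈ 1.4413e+5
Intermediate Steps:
z(B) = 4*B² (z(B) = (2*B)*(2*B) = 4*B²)
(306 + 1/(-404 + z(22)))*471 = (306 + 1/(-404 + 4*22²))*471 = (306 + 1/(-404 + 4*484))*471 = (306 + 1/(-404 + 1936))*471 = (306 + 1/1532)*471 = (468793/1532)*471 = 220801503/1532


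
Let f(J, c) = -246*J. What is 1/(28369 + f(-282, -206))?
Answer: 1/97741 ≈ 1.0231e-5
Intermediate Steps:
1/(28369 + f(-282, -206)) = 1/(28369 - 246*(-282)) = 1/(28369 + 69372) = 1/97741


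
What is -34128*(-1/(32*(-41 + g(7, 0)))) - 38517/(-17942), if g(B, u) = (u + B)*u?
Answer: -8777973/367811 ≈ -23.865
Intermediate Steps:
g(B, u) = u*(B + u) (g(B, u) = (B + u)*u = u*(B + u))
-34128*(-1/(32*(-41 + g(7, 0)))) - 38517/(-17942) = -34128*(-1/(32*(-41 + 0*(7 + 0)))) - 38517/(-17942) = -34128*(-1/(32*(-41 + 0*7))) - 38517*(-1/17942) = -34128*(-1/(32*(-41 + 0))) + 38517/17942 = -34128/((-41*(-32))) + 38517/17942 = -34128/1312 + 38517/17942 = -34128*1/1312 + 38517/17942 = -2133/82 + 38517/17942 = -8777973/367811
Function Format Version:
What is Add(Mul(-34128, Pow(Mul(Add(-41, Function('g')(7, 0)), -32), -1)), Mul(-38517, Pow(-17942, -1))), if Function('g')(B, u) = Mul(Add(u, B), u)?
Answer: Rational(-8777973, 367811) ≈ -23.865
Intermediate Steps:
Function('g')(B, u) = Mul(u, Add(B, u)) (Function('g')(B, u) = Mul(Add(B, u), u) = Mul(u, Add(B, u)))
Add(Mul(-34128, Pow(Mul(Add(-41, Function('g')(7, 0)), -32), -1)), Mul(-38517, Pow(-17942, -1))) = Add(Mul(-34128, Pow(Mul(Add(-41, Mul(0, Add(7, 0))), -32), -1)), Mul(-38517, Pow(-17942, -1))) = Add(Mul(-34128, Pow(Mul(Add(-41, Mul(0, 7)), -32), -1)), Mul(-38517, Rational(-1, 17942))) = Add(Mul(-34128, Pow(Mul(Add(-41, 0), -32), -1)), Rational(38517, 17942)) = Add(Mul(-34128, Pow(Mul(-41, -32), -1)), Rational(38517, 17942)) = Add(Mul(-34128, Pow(1312, -1)), Rational(38517, 17942)) = Add(Mul(-34128, Rational(1, 1312)), Rational(38517, 17942)) = Add(Rational(-2133, 82), Rational(38517, 17942)) = Rational(-8777973, 367811)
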